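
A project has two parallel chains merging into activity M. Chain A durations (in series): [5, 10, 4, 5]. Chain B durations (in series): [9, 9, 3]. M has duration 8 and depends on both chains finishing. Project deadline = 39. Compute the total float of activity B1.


Forward pass: ES(B1) = sum of predecessors on chain B = 0
EF = ES + duration = 0 + 9 = 9
Backward pass: LF(M) = deadline = 39; LS(M) = 39 - 8 = 31
LF(B1) = LS(M) - sum(successors on chain B) = 31 - 12 = 19
LS = LF - duration = 19 - 9 = 10
Total float = LS - ES = 10 - 0 = 10

10


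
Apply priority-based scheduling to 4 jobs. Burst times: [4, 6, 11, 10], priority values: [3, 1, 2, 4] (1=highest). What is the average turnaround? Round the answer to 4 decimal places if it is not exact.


Sort by priority (ascending = highest first):
Order: [(1, 6), (2, 11), (3, 4), (4, 10)]
Completion times:
  Priority 1, burst=6, C=6
  Priority 2, burst=11, C=17
  Priority 3, burst=4, C=21
  Priority 4, burst=10, C=31
Average turnaround = 75/4 = 18.75

18.75


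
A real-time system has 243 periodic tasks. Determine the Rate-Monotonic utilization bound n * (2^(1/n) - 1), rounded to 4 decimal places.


Compute 2^(1/243) = 1.0028565297
Subtract 1: 1.0028565297 - 1 = 0.0028565297
Multiply by n: 243 * 0.0028565297 = 0.6941367171
Round to 4 dp: 0.6941

0.6941


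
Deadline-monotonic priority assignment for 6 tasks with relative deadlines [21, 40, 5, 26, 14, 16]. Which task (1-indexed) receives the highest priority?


Sort tasks by relative deadline (ascending):
  Task 3: deadline = 5
  Task 5: deadline = 14
  Task 6: deadline = 16
  Task 1: deadline = 21
  Task 4: deadline = 26
  Task 2: deadline = 40
Priority order (highest first): [3, 5, 6, 1, 4, 2]
Highest priority task = 3

3


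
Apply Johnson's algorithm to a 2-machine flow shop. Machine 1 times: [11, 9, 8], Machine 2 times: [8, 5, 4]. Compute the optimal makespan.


Apply Johnson's rule:
  Group 1 (a <= b): []
  Group 2 (a > b): [(1, 11, 8), (2, 9, 5), (3, 8, 4)]
Optimal job order: [1, 2, 3]
Schedule:
  Job 1: M1 done at 11, M2 done at 19
  Job 2: M1 done at 20, M2 done at 25
  Job 3: M1 done at 28, M2 done at 32
Makespan = 32

32


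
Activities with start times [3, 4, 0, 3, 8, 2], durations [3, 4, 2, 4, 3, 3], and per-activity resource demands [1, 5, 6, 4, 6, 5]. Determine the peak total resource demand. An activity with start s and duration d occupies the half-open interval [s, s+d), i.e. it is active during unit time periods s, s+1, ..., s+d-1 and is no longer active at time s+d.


Each activity i is active on [start_i, start_i + duration_i).
Compute total resource usage per time slot:
  t=0: active resources = [6], total = 6
  t=1: active resources = [6], total = 6
  t=2: active resources = [5], total = 5
  t=3: active resources = [1, 4, 5], total = 10
  t=4: active resources = [1, 5, 4, 5], total = 15
  t=5: active resources = [1, 5, 4], total = 10
  t=6: active resources = [5, 4], total = 9
  t=7: active resources = [5], total = 5
  t=8: active resources = [6], total = 6
  t=9: active resources = [6], total = 6
  t=10: active resources = [6], total = 6
Peak resource demand = 15

15


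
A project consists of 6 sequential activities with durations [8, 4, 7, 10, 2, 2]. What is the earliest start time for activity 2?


Activity 2 starts after activities 1 through 1 complete.
Predecessor durations: [8]
ES = 8 = 8

8


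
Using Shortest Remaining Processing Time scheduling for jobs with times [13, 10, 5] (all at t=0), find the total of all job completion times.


Since all jobs arrive at t=0, SRPT equals SPT ordering.
SPT order: [5, 10, 13]
Completion times:
  Job 1: p=5, C=5
  Job 2: p=10, C=15
  Job 3: p=13, C=28
Total completion time = 5 + 15 + 28 = 48

48


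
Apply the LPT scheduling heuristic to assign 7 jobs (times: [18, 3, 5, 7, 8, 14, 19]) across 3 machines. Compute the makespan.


Sort jobs in decreasing order (LPT): [19, 18, 14, 8, 7, 5, 3]
Assign each job to the least loaded machine:
  Machine 1: jobs [19, 5], load = 24
  Machine 2: jobs [18, 7], load = 25
  Machine 3: jobs [14, 8, 3], load = 25
Makespan = max load = 25

25


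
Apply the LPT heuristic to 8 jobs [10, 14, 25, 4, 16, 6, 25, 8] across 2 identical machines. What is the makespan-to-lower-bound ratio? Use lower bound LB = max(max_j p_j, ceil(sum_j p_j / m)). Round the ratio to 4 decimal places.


LPT order: [25, 25, 16, 14, 10, 8, 6, 4]
Machine loads after assignment: [55, 53]
LPT makespan = 55
Lower bound = max(max_job, ceil(total/2)) = max(25, 54) = 54
Ratio = 55 / 54 = 1.0185

1.0185


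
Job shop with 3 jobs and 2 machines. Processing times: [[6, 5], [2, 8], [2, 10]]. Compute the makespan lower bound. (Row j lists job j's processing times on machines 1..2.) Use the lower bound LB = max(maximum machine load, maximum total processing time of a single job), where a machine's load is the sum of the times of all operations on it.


Machine loads:
  Machine 1: 6 + 2 + 2 = 10
  Machine 2: 5 + 8 + 10 = 23
Max machine load = 23
Job totals:
  Job 1: 11
  Job 2: 10
  Job 3: 12
Max job total = 12
Lower bound = max(23, 12) = 23

23


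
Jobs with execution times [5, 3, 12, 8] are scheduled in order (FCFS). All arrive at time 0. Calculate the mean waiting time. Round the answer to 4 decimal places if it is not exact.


FCFS order (as given): [5, 3, 12, 8]
Waiting times:
  Job 1: wait = 0
  Job 2: wait = 5
  Job 3: wait = 8
  Job 4: wait = 20
Sum of waiting times = 33
Average waiting time = 33/4 = 8.25

8.25


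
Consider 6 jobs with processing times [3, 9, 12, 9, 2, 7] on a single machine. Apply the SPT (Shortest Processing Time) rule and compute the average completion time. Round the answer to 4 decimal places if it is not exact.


Sort jobs by processing time (SPT order): [2, 3, 7, 9, 9, 12]
Compute completion times sequentially:
  Job 1: processing = 2, completes at 2
  Job 2: processing = 3, completes at 5
  Job 3: processing = 7, completes at 12
  Job 4: processing = 9, completes at 21
  Job 5: processing = 9, completes at 30
  Job 6: processing = 12, completes at 42
Sum of completion times = 112
Average completion time = 112/6 = 18.6667

18.6667


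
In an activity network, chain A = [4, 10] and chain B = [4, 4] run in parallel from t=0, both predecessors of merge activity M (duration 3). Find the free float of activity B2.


ES(B2) = sum of predecessors on chain B = 4
EF(B2) = ES + duration = 4 + 4 = 8
Successor of B2 is M. ES(M) = max(sum(A), sum(B)) = max(14, 8) = 14
Free float = ES(successor) - EF(current) = 14 - 8 = 6

6


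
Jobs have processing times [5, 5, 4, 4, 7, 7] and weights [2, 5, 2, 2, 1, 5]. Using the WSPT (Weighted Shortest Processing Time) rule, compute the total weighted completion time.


Compute p/w ratios and sort ascending (WSPT): [(5, 5), (7, 5), (4, 2), (4, 2), (5, 2), (7, 1)]
Compute weighted completion times:
  Job (p=5,w=5): C=5, w*C=5*5=25
  Job (p=7,w=5): C=12, w*C=5*12=60
  Job (p=4,w=2): C=16, w*C=2*16=32
  Job (p=4,w=2): C=20, w*C=2*20=40
  Job (p=5,w=2): C=25, w*C=2*25=50
  Job (p=7,w=1): C=32, w*C=1*32=32
Total weighted completion time = 239

239


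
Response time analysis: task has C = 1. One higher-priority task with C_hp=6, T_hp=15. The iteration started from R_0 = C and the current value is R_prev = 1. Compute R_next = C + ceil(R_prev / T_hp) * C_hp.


R_next = C + ceil(R_prev / T_hp) * C_hp
ceil(1 / 15) = ceil(0.0667) = 1
Interference = 1 * 6 = 6
R_next = 1 + 6 = 7

7


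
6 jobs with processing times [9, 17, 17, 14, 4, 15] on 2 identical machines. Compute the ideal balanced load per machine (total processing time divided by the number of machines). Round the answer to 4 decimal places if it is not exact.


Total processing time = 9 + 17 + 17 + 14 + 4 + 15 = 76
Number of machines = 2
Ideal balanced load = 76 / 2 = 38.0

38.0


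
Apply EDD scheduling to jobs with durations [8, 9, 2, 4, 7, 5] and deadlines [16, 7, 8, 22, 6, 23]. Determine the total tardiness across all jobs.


Sort by due date (EDD order): [(7, 6), (9, 7), (2, 8), (8, 16), (4, 22), (5, 23)]
Compute completion times and tardiness:
  Job 1: p=7, d=6, C=7, tardiness=max(0,7-6)=1
  Job 2: p=9, d=7, C=16, tardiness=max(0,16-7)=9
  Job 3: p=2, d=8, C=18, tardiness=max(0,18-8)=10
  Job 4: p=8, d=16, C=26, tardiness=max(0,26-16)=10
  Job 5: p=4, d=22, C=30, tardiness=max(0,30-22)=8
  Job 6: p=5, d=23, C=35, tardiness=max(0,35-23)=12
Total tardiness = 50

50


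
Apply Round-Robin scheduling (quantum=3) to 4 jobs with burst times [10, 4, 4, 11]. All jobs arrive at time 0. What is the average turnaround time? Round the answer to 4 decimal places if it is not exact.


Time quantum = 3
Execution trace:
  J1 runs 3 units, time = 3
  J2 runs 3 units, time = 6
  J3 runs 3 units, time = 9
  J4 runs 3 units, time = 12
  J1 runs 3 units, time = 15
  J2 runs 1 units, time = 16
  J3 runs 1 units, time = 17
  J4 runs 3 units, time = 20
  J1 runs 3 units, time = 23
  J4 runs 3 units, time = 26
  J1 runs 1 units, time = 27
  J4 runs 2 units, time = 29
Finish times: [27, 16, 17, 29]
Average turnaround = 89/4 = 22.25

22.25


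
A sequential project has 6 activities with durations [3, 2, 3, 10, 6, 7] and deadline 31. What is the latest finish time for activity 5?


LF(activity 5) = deadline - sum of successor durations
Successors: activities 6 through 6 with durations [7]
Sum of successor durations = 7
LF = 31 - 7 = 24

24


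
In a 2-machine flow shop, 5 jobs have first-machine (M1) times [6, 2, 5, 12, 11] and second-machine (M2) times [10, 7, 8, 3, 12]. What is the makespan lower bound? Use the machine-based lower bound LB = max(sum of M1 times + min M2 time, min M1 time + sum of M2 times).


LB1 = sum(M1 times) + min(M2 times) = 36 + 3 = 39
LB2 = min(M1 times) + sum(M2 times) = 2 + 40 = 42
Lower bound = max(LB1, LB2) = max(39, 42) = 42

42


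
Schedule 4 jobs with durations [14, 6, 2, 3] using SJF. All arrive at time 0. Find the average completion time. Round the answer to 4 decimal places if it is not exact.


SJF order (ascending): [2, 3, 6, 14]
Completion times:
  Job 1: burst=2, C=2
  Job 2: burst=3, C=5
  Job 3: burst=6, C=11
  Job 4: burst=14, C=25
Average completion = 43/4 = 10.75

10.75


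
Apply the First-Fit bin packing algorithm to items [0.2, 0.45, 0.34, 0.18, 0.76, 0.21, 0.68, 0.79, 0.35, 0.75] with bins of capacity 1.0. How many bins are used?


Place items sequentially using First-Fit:
  Item 0.2 -> new Bin 1
  Item 0.45 -> Bin 1 (now 0.65)
  Item 0.34 -> Bin 1 (now 0.99)
  Item 0.18 -> new Bin 2
  Item 0.76 -> Bin 2 (now 0.94)
  Item 0.21 -> new Bin 3
  Item 0.68 -> Bin 3 (now 0.89)
  Item 0.79 -> new Bin 4
  Item 0.35 -> new Bin 5
  Item 0.75 -> new Bin 6
Total bins used = 6

6


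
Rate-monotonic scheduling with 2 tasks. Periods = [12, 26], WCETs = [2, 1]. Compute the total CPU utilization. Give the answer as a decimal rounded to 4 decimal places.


Compute individual utilizations (exact fractions):
  Task 1: C/T = 2/12 = 1/6 (approx. 0.1667)
  Task 2: C/T = 1/26 (approx. 0.0385)
Total utilization U = 1/6 + 1/26 = 8/39
Rounded to 4 decimal places: U = 0.2051
RM (Liu & Layland) bound for 2 tasks = 0.828427; compare with U = 8/39 (approx. 0.205128)
U <= bound, so schedulable by RM sufficient condition.

0.2051


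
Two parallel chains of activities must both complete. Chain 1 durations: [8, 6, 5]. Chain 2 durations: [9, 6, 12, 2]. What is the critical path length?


Path A total = 8 + 6 + 5 = 19
Path B total = 9 + 6 + 12 + 2 = 29
Critical path = longest path = max(19, 29) = 29

29


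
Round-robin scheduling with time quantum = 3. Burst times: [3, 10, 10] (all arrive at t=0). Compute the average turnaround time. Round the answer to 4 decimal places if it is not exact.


Time quantum = 3
Execution trace:
  J1 runs 3 units, time = 3
  J2 runs 3 units, time = 6
  J3 runs 3 units, time = 9
  J2 runs 3 units, time = 12
  J3 runs 3 units, time = 15
  J2 runs 3 units, time = 18
  J3 runs 3 units, time = 21
  J2 runs 1 units, time = 22
  J3 runs 1 units, time = 23
Finish times: [3, 22, 23]
Average turnaround = 48/3 = 16.0

16.0


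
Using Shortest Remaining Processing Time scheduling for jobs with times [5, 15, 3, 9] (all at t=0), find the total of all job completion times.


Since all jobs arrive at t=0, SRPT equals SPT ordering.
SPT order: [3, 5, 9, 15]
Completion times:
  Job 1: p=3, C=3
  Job 2: p=5, C=8
  Job 3: p=9, C=17
  Job 4: p=15, C=32
Total completion time = 3 + 8 + 17 + 32 = 60

60


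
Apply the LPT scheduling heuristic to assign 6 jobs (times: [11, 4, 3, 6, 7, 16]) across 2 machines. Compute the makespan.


Sort jobs in decreasing order (LPT): [16, 11, 7, 6, 4, 3]
Assign each job to the least loaded machine:
  Machine 1: jobs [16, 6, 3], load = 25
  Machine 2: jobs [11, 7, 4], load = 22
Makespan = max load = 25

25


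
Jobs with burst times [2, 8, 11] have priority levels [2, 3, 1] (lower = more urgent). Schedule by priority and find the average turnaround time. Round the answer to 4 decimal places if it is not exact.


Sort by priority (ascending = highest first):
Order: [(1, 11), (2, 2), (3, 8)]
Completion times:
  Priority 1, burst=11, C=11
  Priority 2, burst=2, C=13
  Priority 3, burst=8, C=21
Average turnaround = 45/3 = 15.0

15.0


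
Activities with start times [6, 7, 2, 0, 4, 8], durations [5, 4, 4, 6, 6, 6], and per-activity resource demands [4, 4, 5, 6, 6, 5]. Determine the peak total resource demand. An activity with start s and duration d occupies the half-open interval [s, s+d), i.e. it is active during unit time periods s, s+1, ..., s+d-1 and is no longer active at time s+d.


Each activity i is active on [start_i, start_i + duration_i).
Compute total resource usage per time slot:
  t=0: active resources = [6], total = 6
  t=1: active resources = [6], total = 6
  t=2: active resources = [5, 6], total = 11
  t=3: active resources = [5, 6], total = 11
  t=4: active resources = [5, 6, 6], total = 17
  t=5: active resources = [5, 6, 6], total = 17
  t=6: active resources = [4, 6], total = 10
  t=7: active resources = [4, 4, 6], total = 14
  t=8: active resources = [4, 4, 6, 5], total = 19
  t=9: active resources = [4, 4, 6, 5], total = 19
  t=10: active resources = [4, 4, 5], total = 13
  t=11: active resources = [5], total = 5
  t=12: active resources = [5], total = 5
  t=13: active resources = [5], total = 5
Peak resource demand = 19

19


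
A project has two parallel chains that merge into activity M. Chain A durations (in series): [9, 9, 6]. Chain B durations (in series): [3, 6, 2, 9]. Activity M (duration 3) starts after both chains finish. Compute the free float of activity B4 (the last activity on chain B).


ES(B4) = sum of predecessors on chain B = 11
EF(B4) = ES + duration = 11 + 9 = 20
Successor of B4 is M. ES(M) = max(sum(A), sum(B)) = max(24, 20) = 24
Free float = ES(successor) - EF(current) = 24 - 20 = 4

4


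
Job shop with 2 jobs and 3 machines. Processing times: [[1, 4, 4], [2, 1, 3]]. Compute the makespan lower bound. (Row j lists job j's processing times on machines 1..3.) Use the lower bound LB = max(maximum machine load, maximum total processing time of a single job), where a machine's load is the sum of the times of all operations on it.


Machine loads:
  Machine 1: 1 + 2 = 3
  Machine 2: 4 + 1 = 5
  Machine 3: 4 + 3 = 7
Max machine load = 7
Job totals:
  Job 1: 9
  Job 2: 6
Max job total = 9
Lower bound = max(7, 9) = 9

9


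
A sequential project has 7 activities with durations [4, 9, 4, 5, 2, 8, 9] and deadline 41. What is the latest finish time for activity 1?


LF(activity 1) = deadline - sum of successor durations
Successors: activities 2 through 7 with durations [9, 4, 5, 2, 8, 9]
Sum of successor durations = 37
LF = 41 - 37 = 4

4


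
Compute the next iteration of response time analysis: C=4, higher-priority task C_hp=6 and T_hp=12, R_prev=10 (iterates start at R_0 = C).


R_next = C + ceil(R_prev / T_hp) * C_hp
ceil(10 / 12) = ceil(0.8333) = 1
Interference = 1 * 6 = 6
R_next = 4 + 6 = 10
R_next = R_prev, so the iteration has converged (response time = 10).

10


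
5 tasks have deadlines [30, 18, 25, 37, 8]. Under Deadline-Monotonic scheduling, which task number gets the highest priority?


Sort tasks by relative deadline (ascending):
  Task 5: deadline = 8
  Task 2: deadline = 18
  Task 3: deadline = 25
  Task 1: deadline = 30
  Task 4: deadline = 37
Priority order (highest first): [5, 2, 3, 1, 4]
Highest priority task = 5

5


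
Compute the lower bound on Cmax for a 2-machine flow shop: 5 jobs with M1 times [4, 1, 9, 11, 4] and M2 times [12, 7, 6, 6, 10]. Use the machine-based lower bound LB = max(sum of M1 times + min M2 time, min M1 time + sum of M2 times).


LB1 = sum(M1 times) + min(M2 times) = 29 + 6 = 35
LB2 = min(M1 times) + sum(M2 times) = 1 + 41 = 42
Lower bound = max(LB1, LB2) = max(35, 42) = 42

42


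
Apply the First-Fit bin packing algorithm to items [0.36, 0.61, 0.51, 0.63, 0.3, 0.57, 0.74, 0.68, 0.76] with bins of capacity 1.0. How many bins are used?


Place items sequentially using First-Fit:
  Item 0.36 -> new Bin 1
  Item 0.61 -> Bin 1 (now 0.97)
  Item 0.51 -> new Bin 2
  Item 0.63 -> new Bin 3
  Item 0.3 -> Bin 2 (now 0.81)
  Item 0.57 -> new Bin 4
  Item 0.74 -> new Bin 5
  Item 0.68 -> new Bin 6
  Item 0.76 -> new Bin 7
Total bins used = 7

7


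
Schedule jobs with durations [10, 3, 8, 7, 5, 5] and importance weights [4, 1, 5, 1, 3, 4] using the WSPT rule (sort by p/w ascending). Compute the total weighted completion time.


Compute p/w ratios and sort ascending (WSPT): [(5, 4), (8, 5), (5, 3), (10, 4), (3, 1), (7, 1)]
Compute weighted completion times:
  Job (p=5,w=4): C=5, w*C=4*5=20
  Job (p=8,w=5): C=13, w*C=5*13=65
  Job (p=5,w=3): C=18, w*C=3*18=54
  Job (p=10,w=4): C=28, w*C=4*28=112
  Job (p=3,w=1): C=31, w*C=1*31=31
  Job (p=7,w=1): C=38, w*C=1*38=38
Total weighted completion time = 320

320


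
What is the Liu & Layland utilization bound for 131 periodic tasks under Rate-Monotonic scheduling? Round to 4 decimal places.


Compute 2^(1/131) = 1.0053052230
Subtract 1: 1.0053052230 - 1 = 0.0053052230
Multiply by n: 131 * 0.0053052230 = 0.6949842130
Round to 4 dp: 0.6950

0.6950


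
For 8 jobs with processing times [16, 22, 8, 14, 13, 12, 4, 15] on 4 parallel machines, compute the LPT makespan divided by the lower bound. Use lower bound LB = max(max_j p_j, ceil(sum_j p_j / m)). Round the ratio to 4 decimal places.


LPT order: [22, 16, 15, 14, 13, 12, 8, 4]
Machine loads after assignment: [26, 24, 27, 27]
LPT makespan = 27
Lower bound = max(max_job, ceil(total/4)) = max(22, 26) = 26
Ratio = 27 / 26 = 1.0385

1.0385


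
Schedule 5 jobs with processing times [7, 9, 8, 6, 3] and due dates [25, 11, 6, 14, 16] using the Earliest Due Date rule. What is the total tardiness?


Sort by due date (EDD order): [(8, 6), (9, 11), (6, 14), (3, 16), (7, 25)]
Compute completion times and tardiness:
  Job 1: p=8, d=6, C=8, tardiness=max(0,8-6)=2
  Job 2: p=9, d=11, C=17, tardiness=max(0,17-11)=6
  Job 3: p=6, d=14, C=23, tardiness=max(0,23-14)=9
  Job 4: p=3, d=16, C=26, tardiness=max(0,26-16)=10
  Job 5: p=7, d=25, C=33, tardiness=max(0,33-25)=8
Total tardiness = 35

35


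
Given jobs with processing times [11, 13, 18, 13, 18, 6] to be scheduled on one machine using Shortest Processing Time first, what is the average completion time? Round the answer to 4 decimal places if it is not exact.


Sort jobs by processing time (SPT order): [6, 11, 13, 13, 18, 18]
Compute completion times sequentially:
  Job 1: processing = 6, completes at 6
  Job 2: processing = 11, completes at 17
  Job 3: processing = 13, completes at 30
  Job 4: processing = 13, completes at 43
  Job 5: processing = 18, completes at 61
  Job 6: processing = 18, completes at 79
Sum of completion times = 236
Average completion time = 236/6 = 39.3333

39.3333


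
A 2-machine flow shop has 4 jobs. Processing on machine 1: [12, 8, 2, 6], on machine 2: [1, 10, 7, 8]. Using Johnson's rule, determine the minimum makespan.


Apply Johnson's rule:
  Group 1 (a <= b): [(3, 2, 7), (4, 6, 8), (2, 8, 10)]
  Group 2 (a > b): [(1, 12, 1)]
Optimal job order: [3, 4, 2, 1]
Schedule:
  Job 3: M1 done at 2, M2 done at 9
  Job 4: M1 done at 8, M2 done at 17
  Job 2: M1 done at 16, M2 done at 27
  Job 1: M1 done at 28, M2 done at 29
Makespan = 29

29


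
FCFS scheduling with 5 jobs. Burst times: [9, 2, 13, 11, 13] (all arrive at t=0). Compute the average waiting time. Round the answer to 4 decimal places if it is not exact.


FCFS order (as given): [9, 2, 13, 11, 13]
Waiting times:
  Job 1: wait = 0
  Job 2: wait = 9
  Job 3: wait = 11
  Job 4: wait = 24
  Job 5: wait = 35
Sum of waiting times = 79
Average waiting time = 79/5 = 15.8

15.8


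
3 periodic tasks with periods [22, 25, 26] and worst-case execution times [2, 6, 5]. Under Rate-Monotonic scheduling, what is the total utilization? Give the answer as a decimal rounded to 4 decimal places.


Compute individual utilizations (exact fractions):
  Task 1: C/T = 2/22 = 1/11 (approx. 0.0909)
  Task 2: C/T = 6/25 (approx. 0.24)
  Task 3: C/T = 5/26 (approx. 0.1923)
Total utilization U = 1/11 + 6/25 + 5/26 = 3741/7150
Rounded to 4 decimal places: U = 0.5232
RM (Liu & Layland) bound for 3 tasks = 0.779763; compare with U = 3741/7150 (approx. 0.523217)
U <= bound, so schedulable by RM sufficient condition.

0.5232


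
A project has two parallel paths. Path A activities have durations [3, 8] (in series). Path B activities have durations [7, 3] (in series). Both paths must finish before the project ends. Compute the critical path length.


Path A total = 3 + 8 = 11
Path B total = 7 + 3 = 10
Critical path = longest path = max(11, 10) = 11

11


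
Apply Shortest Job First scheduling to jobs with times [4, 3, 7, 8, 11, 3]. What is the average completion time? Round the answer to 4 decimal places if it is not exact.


SJF order (ascending): [3, 3, 4, 7, 8, 11]
Completion times:
  Job 1: burst=3, C=3
  Job 2: burst=3, C=6
  Job 3: burst=4, C=10
  Job 4: burst=7, C=17
  Job 5: burst=8, C=25
  Job 6: burst=11, C=36
Average completion = 97/6 = 16.1667

16.1667


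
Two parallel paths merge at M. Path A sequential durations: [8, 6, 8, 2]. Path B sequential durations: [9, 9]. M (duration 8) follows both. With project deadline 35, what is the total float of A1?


Forward pass: ES(A1) = sum of predecessors on chain A = 0
EF = ES + duration = 0 + 8 = 8
Backward pass: LF(M) = deadline = 35; LS(M) = 35 - 8 = 27
LF(A1) = LS(M) - sum(successors on chain A) = 27 - 16 = 11
LS = LF - duration = 11 - 8 = 3
Total float = LS - ES = 3 - 0 = 3

3


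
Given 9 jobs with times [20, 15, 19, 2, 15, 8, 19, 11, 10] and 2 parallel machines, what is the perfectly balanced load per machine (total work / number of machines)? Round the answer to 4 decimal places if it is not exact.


Total processing time = 20 + 15 + 19 + 2 + 15 + 8 + 19 + 11 + 10 = 119
Number of machines = 2
Ideal balanced load = 119 / 2 = 59.5

59.5


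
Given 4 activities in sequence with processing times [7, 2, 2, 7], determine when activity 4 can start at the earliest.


Activity 4 starts after activities 1 through 3 complete.
Predecessor durations: [7, 2, 2]
ES = 7 + 2 + 2 = 11

11


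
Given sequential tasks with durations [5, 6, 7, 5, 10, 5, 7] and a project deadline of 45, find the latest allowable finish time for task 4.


LF(activity 4) = deadline - sum of successor durations
Successors: activities 5 through 7 with durations [10, 5, 7]
Sum of successor durations = 22
LF = 45 - 22 = 23

23


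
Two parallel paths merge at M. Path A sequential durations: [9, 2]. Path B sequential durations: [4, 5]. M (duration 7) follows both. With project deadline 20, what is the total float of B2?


Forward pass: ES(B2) = sum of predecessors on chain B = 4
EF = ES + duration = 4 + 5 = 9
Backward pass: LF(M) = deadline = 20; LS(M) = 20 - 7 = 13
LF(B2) = LS(M) - sum(successors on chain B) = 13 - 0 = 13
LS = LF - duration = 13 - 5 = 8
Total float = LS - ES = 8 - 4 = 4

4


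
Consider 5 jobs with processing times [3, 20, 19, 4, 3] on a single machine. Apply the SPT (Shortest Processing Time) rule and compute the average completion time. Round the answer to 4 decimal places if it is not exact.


Sort jobs by processing time (SPT order): [3, 3, 4, 19, 20]
Compute completion times sequentially:
  Job 1: processing = 3, completes at 3
  Job 2: processing = 3, completes at 6
  Job 3: processing = 4, completes at 10
  Job 4: processing = 19, completes at 29
  Job 5: processing = 20, completes at 49
Sum of completion times = 97
Average completion time = 97/5 = 19.4

19.4


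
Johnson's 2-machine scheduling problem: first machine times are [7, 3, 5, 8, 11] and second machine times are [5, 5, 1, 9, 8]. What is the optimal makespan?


Apply Johnson's rule:
  Group 1 (a <= b): [(2, 3, 5), (4, 8, 9)]
  Group 2 (a > b): [(5, 11, 8), (1, 7, 5), (3, 5, 1)]
Optimal job order: [2, 4, 5, 1, 3]
Schedule:
  Job 2: M1 done at 3, M2 done at 8
  Job 4: M1 done at 11, M2 done at 20
  Job 5: M1 done at 22, M2 done at 30
  Job 1: M1 done at 29, M2 done at 35
  Job 3: M1 done at 34, M2 done at 36
Makespan = 36

36


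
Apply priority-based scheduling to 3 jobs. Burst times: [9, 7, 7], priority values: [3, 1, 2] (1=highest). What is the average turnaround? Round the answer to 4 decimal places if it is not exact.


Sort by priority (ascending = highest first):
Order: [(1, 7), (2, 7), (3, 9)]
Completion times:
  Priority 1, burst=7, C=7
  Priority 2, burst=7, C=14
  Priority 3, burst=9, C=23
Average turnaround = 44/3 = 14.6667

14.6667


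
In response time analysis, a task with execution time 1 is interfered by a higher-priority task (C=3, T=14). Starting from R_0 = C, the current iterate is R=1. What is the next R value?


R_next = C + ceil(R_prev / T_hp) * C_hp
ceil(1 / 14) = ceil(0.0714) = 1
Interference = 1 * 3 = 3
R_next = 1 + 3 = 4

4


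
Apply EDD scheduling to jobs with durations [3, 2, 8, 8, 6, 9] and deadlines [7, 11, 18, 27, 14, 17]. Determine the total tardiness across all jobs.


Sort by due date (EDD order): [(3, 7), (2, 11), (6, 14), (9, 17), (8, 18), (8, 27)]
Compute completion times and tardiness:
  Job 1: p=3, d=7, C=3, tardiness=max(0,3-7)=0
  Job 2: p=2, d=11, C=5, tardiness=max(0,5-11)=0
  Job 3: p=6, d=14, C=11, tardiness=max(0,11-14)=0
  Job 4: p=9, d=17, C=20, tardiness=max(0,20-17)=3
  Job 5: p=8, d=18, C=28, tardiness=max(0,28-18)=10
  Job 6: p=8, d=27, C=36, tardiness=max(0,36-27)=9
Total tardiness = 22

22


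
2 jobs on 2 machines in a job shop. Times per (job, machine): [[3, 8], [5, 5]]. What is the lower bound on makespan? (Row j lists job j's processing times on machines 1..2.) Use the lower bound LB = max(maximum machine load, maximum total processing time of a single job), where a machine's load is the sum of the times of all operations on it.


Machine loads:
  Machine 1: 3 + 5 = 8
  Machine 2: 8 + 5 = 13
Max machine load = 13
Job totals:
  Job 1: 11
  Job 2: 10
Max job total = 11
Lower bound = max(13, 11) = 13

13


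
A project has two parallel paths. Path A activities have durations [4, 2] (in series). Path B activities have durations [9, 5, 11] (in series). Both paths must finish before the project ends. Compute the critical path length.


Path A total = 4 + 2 = 6
Path B total = 9 + 5 + 11 = 25
Critical path = longest path = max(6, 25) = 25

25


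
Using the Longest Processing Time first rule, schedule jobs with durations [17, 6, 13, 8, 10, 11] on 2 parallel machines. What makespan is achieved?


Sort jobs in decreasing order (LPT): [17, 13, 11, 10, 8, 6]
Assign each job to the least loaded machine:
  Machine 1: jobs [17, 10, 6], load = 33
  Machine 2: jobs [13, 11, 8], load = 32
Makespan = max load = 33

33


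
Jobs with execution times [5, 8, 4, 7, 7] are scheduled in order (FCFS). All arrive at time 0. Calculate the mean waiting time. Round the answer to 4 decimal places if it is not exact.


FCFS order (as given): [5, 8, 4, 7, 7]
Waiting times:
  Job 1: wait = 0
  Job 2: wait = 5
  Job 3: wait = 13
  Job 4: wait = 17
  Job 5: wait = 24
Sum of waiting times = 59
Average waiting time = 59/5 = 11.8

11.8


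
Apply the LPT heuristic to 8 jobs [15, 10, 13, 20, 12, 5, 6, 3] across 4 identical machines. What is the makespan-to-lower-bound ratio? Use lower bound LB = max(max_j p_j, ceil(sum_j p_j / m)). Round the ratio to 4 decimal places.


LPT order: [20, 15, 13, 12, 10, 6, 5, 3]
Machine loads after assignment: [20, 20, 22, 22]
LPT makespan = 22
Lower bound = max(max_job, ceil(total/4)) = max(20, 21) = 21
Ratio = 22 / 21 = 1.0476

1.0476


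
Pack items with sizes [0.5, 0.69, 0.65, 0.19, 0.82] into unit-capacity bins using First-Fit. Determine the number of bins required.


Place items sequentially using First-Fit:
  Item 0.5 -> new Bin 1
  Item 0.69 -> new Bin 2
  Item 0.65 -> new Bin 3
  Item 0.19 -> Bin 1 (now 0.69)
  Item 0.82 -> new Bin 4
Total bins used = 4

4


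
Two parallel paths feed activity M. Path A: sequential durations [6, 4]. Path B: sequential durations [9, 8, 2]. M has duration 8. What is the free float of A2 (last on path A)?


ES(A2) = sum of predecessors on chain A = 6
EF(A2) = ES + duration = 6 + 4 = 10
Successor of A2 is M. ES(M) = max(sum(A), sum(B)) = max(10, 19) = 19
Free float = ES(successor) - EF(current) = 19 - 10 = 9

9


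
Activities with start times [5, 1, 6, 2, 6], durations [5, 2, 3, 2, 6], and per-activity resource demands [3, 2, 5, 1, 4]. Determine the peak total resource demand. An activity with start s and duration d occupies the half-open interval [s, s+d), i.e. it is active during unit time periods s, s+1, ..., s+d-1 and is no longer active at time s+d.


Each activity i is active on [start_i, start_i + duration_i).
Compute total resource usage per time slot:
  t=0: active resources = [], total = 0
  t=1: active resources = [2], total = 2
  t=2: active resources = [2, 1], total = 3
  t=3: active resources = [1], total = 1
  t=4: active resources = [], total = 0
  t=5: active resources = [3], total = 3
  t=6: active resources = [3, 5, 4], total = 12
  t=7: active resources = [3, 5, 4], total = 12
  t=8: active resources = [3, 5, 4], total = 12
  t=9: active resources = [3, 4], total = 7
  t=10: active resources = [4], total = 4
  t=11: active resources = [4], total = 4
Peak resource demand = 12

12


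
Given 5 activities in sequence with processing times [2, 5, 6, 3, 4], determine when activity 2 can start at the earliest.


Activity 2 starts after activities 1 through 1 complete.
Predecessor durations: [2]
ES = 2 = 2

2


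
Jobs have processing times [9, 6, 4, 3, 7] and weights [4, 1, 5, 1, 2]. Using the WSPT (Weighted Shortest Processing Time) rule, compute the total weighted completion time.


Compute p/w ratios and sort ascending (WSPT): [(4, 5), (9, 4), (3, 1), (7, 2), (6, 1)]
Compute weighted completion times:
  Job (p=4,w=5): C=4, w*C=5*4=20
  Job (p=9,w=4): C=13, w*C=4*13=52
  Job (p=3,w=1): C=16, w*C=1*16=16
  Job (p=7,w=2): C=23, w*C=2*23=46
  Job (p=6,w=1): C=29, w*C=1*29=29
Total weighted completion time = 163

163


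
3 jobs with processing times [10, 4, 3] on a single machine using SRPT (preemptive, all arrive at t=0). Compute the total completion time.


Since all jobs arrive at t=0, SRPT equals SPT ordering.
SPT order: [3, 4, 10]
Completion times:
  Job 1: p=3, C=3
  Job 2: p=4, C=7
  Job 3: p=10, C=17
Total completion time = 3 + 7 + 17 = 27

27


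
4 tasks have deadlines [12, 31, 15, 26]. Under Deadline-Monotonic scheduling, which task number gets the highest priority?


Sort tasks by relative deadline (ascending):
  Task 1: deadline = 12
  Task 3: deadline = 15
  Task 4: deadline = 26
  Task 2: deadline = 31
Priority order (highest first): [1, 3, 4, 2]
Highest priority task = 1

1


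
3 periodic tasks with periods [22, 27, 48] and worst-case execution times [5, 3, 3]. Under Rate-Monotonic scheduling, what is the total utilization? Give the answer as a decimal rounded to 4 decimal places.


Compute individual utilizations (exact fractions):
  Task 1: C/T = 5/22 (approx. 0.2273)
  Task 2: C/T = 3/27 = 1/9 (approx. 0.1111)
  Task 3: C/T = 3/48 = 1/16 (approx. 0.0625)
Total utilization U = 5/22 + 1/9 + 1/16 = 635/1584
Rounded to 4 decimal places: U = 0.4009
RM (Liu & Layland) bound for 3 tasks = 0.779763; compare with U = 635/1584 (approx. 0.400884)
U <= bound, so schedulable by RM sufficient condition.

0.4009


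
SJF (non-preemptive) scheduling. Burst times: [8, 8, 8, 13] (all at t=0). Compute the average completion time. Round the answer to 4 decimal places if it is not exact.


SJF order (ascending): [8, 8, 8, 13]
Completion times:
  Job 1: burst=8, C=8
  Job 2: burst=8, C=16
  Job 3: burst=8, C=24
  Job 4: burst=13, C=37
Average completion = 85/4 = 21.25

21.25


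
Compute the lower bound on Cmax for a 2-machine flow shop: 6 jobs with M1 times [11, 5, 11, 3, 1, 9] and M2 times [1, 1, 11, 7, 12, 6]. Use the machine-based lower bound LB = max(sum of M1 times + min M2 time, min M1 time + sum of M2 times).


LB1 = sum(M1 times) + min(M2 times) = 40 + 1 = 41
LB2 = min(M1 times) + sum(M2 times) = 1 + 38 = 39
Lower bound = max(LB1, LB2) = max(41, 39) = 41

41


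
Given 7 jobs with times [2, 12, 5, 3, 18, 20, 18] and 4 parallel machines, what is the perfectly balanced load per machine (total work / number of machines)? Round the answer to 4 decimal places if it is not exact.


Total processing time = 2 + 12 + 5 + 3 + 18 + 20 + 18 = 78
Number of machines = 4
Ideal balanced load = 78 / 4 = 19.5

19.5


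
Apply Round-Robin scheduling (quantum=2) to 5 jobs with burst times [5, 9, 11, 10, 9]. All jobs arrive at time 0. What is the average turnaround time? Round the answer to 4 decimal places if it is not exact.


Time quantum = 2
Execution trace:
  J1 runs 2 units, time = 2
  J2 runs 2 units, time = 4
  J3 runs 2 units, time = 6
  J4 runs 2 units, time = 8
  J5 runs 2 units, time = 10
  J1 runs 2 units, time = 12
  J2 runs 2 units, time = 14
  J3 runs 2 units, time = 16
  J4 runs 2 units, time = 18
  J5 runs 2 units, time = 20
  J1 runs 1 units, time = 21
  J2 runs 2 units, time = 23
  J3 runs 2 units, time = 25
  J4 runs 2 units, time = 27
  J5 runs 2 units, time = 29
  J2 runs 2 units, time = 31
  J3 runs 2 units, time = 33
  J4 runs 2 units, time = 35
  J5 runs 2 units, time = 37
  J2 runs 1 units, time = 38
  J3 runs 2 units, time = 40
  J4 runs 2 units, time = 42
  J5 runs 1 units, time = 43
  J3 runs 1 units, time = 44
Finish times: [21, 38, 44, 42, 43]
Average turnaround = 188/5 = 37.6

37.6


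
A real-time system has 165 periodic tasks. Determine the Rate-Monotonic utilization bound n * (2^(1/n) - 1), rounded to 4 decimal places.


Compute 2^(1/165) = 1.0042097281
Subtract 1: 1.0042097281 - 1 = 0.0042097281
Multiply by n: 165 * 0.0042097281 = 0.6946051365
Round to 4 dp: 0.6946

0.6946


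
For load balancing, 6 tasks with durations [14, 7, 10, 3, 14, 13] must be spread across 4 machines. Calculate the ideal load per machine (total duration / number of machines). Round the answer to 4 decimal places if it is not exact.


Total processing time = 14 + 7 + 10 + 3 + 14 + 13 = 61
Number of machines = 4
Ideal balanced load = 61 / 4 = 15.25

15.25


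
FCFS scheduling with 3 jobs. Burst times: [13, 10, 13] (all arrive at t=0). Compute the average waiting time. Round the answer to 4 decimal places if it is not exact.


FCFS order (as given): [13, 10, 13]
Waiting times:
  Job 1: wait = 0
  Job 2: wait = 13
  Job 3: wait = 23
Sum of waiting times = 36
Average waiting time = 36/3 = 12.0

12.0


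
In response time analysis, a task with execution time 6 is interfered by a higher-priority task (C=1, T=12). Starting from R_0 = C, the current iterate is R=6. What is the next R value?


R_next = C + ceil(R_prev / T_hp) * C_hp
ceil(6 / 12) = ceil(0.5) = 1
Interference = 1 * 1 = 1
R_next = 6 + 1 = 7

7


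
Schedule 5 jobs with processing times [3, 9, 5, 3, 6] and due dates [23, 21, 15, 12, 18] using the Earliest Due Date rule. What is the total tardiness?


Sort by due date (EDD order): [(3, 12), (5, 15), (6, 18), (9, 21), (3, 23)]
Compute completion times and tardiness:
  Job 1: p=3, d=12, C=3, tardiness=max(0,3-12)=0
  Job 2: p=5, d=15, C=8, tardiness=max(0,8-15)=0
  Job 3: p=6, d=18, C=14, tardiness=max(0,14-18)=0
  Job 4: p=9, d=21, C=23, tardiness=max(0,23-21)=2
  Job 5: p=3, d=23, C=26, tardiness=max(0,26-23)=3
Total tardiness = 5

5


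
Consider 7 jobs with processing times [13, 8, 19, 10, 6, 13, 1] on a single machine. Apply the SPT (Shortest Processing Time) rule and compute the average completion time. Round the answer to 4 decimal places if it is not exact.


Sort jobs by processing time (SPT order): [1, 6, 8, 10, 13, 13, 19]
Compute completion times sequentially:
  Job 1: processing = 1, completes at 1
  Job 2: processing = 6, completes at 7
  Job 3: processing = 8, completes at 15
  Job 4: processing = 10, completes at 25
  Job 5: processing = 13, completes at 38
  Job 6: processing = 13, completes at 51
  Job 7: processing = 19, completes at 70
Sum of completion times = 207
Average completion time = 207/7 = 29.5714

29.5714


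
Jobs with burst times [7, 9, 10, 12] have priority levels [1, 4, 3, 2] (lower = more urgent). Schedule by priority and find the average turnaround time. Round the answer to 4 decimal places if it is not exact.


Sort by priority (ascending = highest first):
Order: [(1, 7), (2, 12), (3, 10), (4, 9)]
Completion times:
  Priority 1, burst=7, C=7
  Priority 2, burst=12, C=19
  Priority 3, burst=10, C=29
  Priority 4, burst=9, C=38
Average turnaround = 93/4 = 23.25

23.25


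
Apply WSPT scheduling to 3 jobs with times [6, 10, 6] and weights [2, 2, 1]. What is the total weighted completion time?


Compute p/w ratios and sort ascending (WSPT): [(6, 2), (10, 2), (6, 1)]
Compute weighted completion times:
  Job (p=6,w=2): C=6, w*C=2*6=12
  Job (p=10,w=2): C=16, w*C=2*16=32
  Job (p=6,w=1): C=22, w*C=1*22=22
Total weighted completion time = 66

66


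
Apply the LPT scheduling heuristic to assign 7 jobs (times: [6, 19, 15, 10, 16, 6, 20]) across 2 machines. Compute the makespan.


Sort jobs in decreasing order (LPT): [20, 19, 16, 15, 10, 6, 6]
Assign each job to the least loaded machine:
  Machine 1: jobs [20, 15, 10], load = 45
  Machine 2: jobs [19, 16, 6, 6], load = 47
Makespan = max load = 47

47


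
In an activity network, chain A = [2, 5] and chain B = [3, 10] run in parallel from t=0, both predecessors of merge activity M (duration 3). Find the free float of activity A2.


ES(A2) = sum of predecessors on chain A = 2
EF(A2) = ES + duration = 2 + 5 = 7
Successor of A2 is M. ES(M) = max(sum(A), sum(B)) = max(7, 13) = 13
Free float = ES(successor) - EF(current) = 13 - 7 = 6

6


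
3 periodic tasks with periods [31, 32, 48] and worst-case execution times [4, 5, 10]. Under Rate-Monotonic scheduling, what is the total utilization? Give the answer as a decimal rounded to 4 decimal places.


Compute individual utilizations (exact fractions):
  Task 1: C/T = 4/31 (approx. 0.129)
  Task 2: C/T = 5/32 (approx. 0.1563)
  Task 3: C/T = 10/48 = 5/24 (approx. 0.2083)
Total utilization U = 4/31 + 5/32 + 5/24 = 1469/2976
Rounded to 4 decimal places: U = 0.4936
RM (Liu & Layland) bound for 3 tasks = 0.779763; compare with U = 1469/2976 (approx. 0.493616)
U <= bound, so schedulable by RM sufficient condition.

0.4936


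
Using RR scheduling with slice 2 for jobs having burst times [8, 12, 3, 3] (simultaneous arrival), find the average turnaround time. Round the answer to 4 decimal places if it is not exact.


Time quantum = 2
Execution trace:
  J1 runs 2 units, time = 2
  J2 runs 2 units, time = 4
  J3 runs 2 units, time = 6
  J4 runs 2 units, time = 8
  J1 runs 2 units, time = 10
  J2 runs 2 units, time = 12
  J3 runs 1 units, time = 13
  J4 runs 1 units, time = 14
  J1 runs 2 units, time = 16
  J2 runs 2 units, time = 18
  J1 runs 2 units, time = 20
  J2 runs 2 units, time = 22
  J2 runs 2 units, time = 24
  J2 runs 2 units, time = 26
Finish times: [20, 26, 13, 14]
Average turnaround = 73/4 = 18.25

18.25
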